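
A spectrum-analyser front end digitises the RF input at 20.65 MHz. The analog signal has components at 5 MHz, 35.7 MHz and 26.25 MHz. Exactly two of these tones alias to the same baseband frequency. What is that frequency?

5.6 MHz

fs/2 = 10.325 MHz.
5 MHz ≤ fs/2 = 10.325 MHz, passes unchanged.
35.7 MHz mod fs = 15.05 MHz.
15.05 MHz > fs/2 = 10.325 MHz, folds to fs − 15.05 MHz = 5.6 MHz.
26.25 MHz mod fs = 5.6 MHz.
5.6 MHz ≤ fs/2 = 10.325 MHz, appears at 5.6 MHz.
26.25 MHz and 35.7 MHz both map to 5.6 MHz.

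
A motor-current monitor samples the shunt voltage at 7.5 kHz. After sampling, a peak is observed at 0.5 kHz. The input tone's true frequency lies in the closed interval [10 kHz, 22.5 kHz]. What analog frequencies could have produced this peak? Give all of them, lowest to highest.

Frequencies that alias to 0.5 kHz are k·fs ± 0.5 kHz for integer k ≥ 0.
k=0: 0.5 kHz.
k=1: 7 kHz, 8 kHz.
k=2: 14.5 kHz, 15.5 kHz.
k=3: 22 kHz, 23 kHz.
k=4: 29.5 kHz, 30.5 kHz.
Within [10 kHz, 22.5 kHz]: 14.5 kHz, 15.5 kHz, 22 kHz.

14.5 kHz, 15.5 kHz, 22 kHz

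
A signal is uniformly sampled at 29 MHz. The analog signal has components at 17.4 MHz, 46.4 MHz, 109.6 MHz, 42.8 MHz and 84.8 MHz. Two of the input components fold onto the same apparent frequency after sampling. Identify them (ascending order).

fs/2 = 14.5 MHz.
17.4 MHz > fs/2 = 14.5 MHz, folds to fs − 17.4 MHz = 11.6 MHz.
46.4 MHz mod fs = 17.4 MHz.
17.4 MHz > fs/2 = 14.5 MHz, folds to fs − 17.4 MHz = 11.6 MHz.
109.6 MHz mod fs = 22.6 MHz.
22.6 MHz > fs/2 = 14.5 MHz, folds to fs − 22.6 MHz = 6.4 MHz.
42.8 MHz mod fs = 13.8 MHz.
13.8 MHz ≤ fs/2 = 14.5 MHz, appears at 13.8 MHz.
84.8 MHz mod fs = 26.8 MHz.
26.8 MHz > fs/2 = 14.5 MHz, folds to fs − 26.8 MHz = 2.2 MHz.
17.4 MHz and 46.4 MHz both map to 11.6 MHz.

17.4 MHz, 46.4 MHz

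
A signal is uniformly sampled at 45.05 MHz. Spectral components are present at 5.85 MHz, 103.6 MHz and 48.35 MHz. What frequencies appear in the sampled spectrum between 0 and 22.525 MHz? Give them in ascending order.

fs/2 = 22.525 MHz.
5.85 MHz ≤ fs/2 = 22.525 MHz, passes unchanged.
103.6 MHz mod fs = 13.5 MHz.
13.5 MHz ≤ fs/2 = 22.525 MHz, appears at 13.5 MHz.
48.35 MHz mod fs = 3.3 MHz.
3.3 MHz ≤ fs/2 = 22.525 MHz, appears at 3.3 MHz.
Distinct values: {3.3 MHz, 5.85 MHz, 13.5 MHz}.

3.3 MHz, 5.85 MHz, 13.5 MHz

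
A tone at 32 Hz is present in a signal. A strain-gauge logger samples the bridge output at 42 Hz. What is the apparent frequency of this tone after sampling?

32 Hz > fs/2 = 21 Hz, folds to fs − 32 Hz = 10 Hz.

10 Hz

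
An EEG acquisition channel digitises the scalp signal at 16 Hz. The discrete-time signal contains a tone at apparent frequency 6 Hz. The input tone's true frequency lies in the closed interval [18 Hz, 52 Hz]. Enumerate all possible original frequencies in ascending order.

22 Hz, 26 Hz, 38 Hz, 42 Hz

Frequencies that alias to 6 Hz are k·fs ± 6 Hz for integer k ≥ 0.
k=0: 6 Hz.
k=1: 10 Hz, 22 Hz.
k=2: 26 Hz, 38 Hz.
k=3: 42 Hz, 54 Hz.
k=4: 58 Hz, 70 Hz.
Within [18 Hz, 52 Hz]: 22 Hz, 26 Hz, 38 Hz, 42 Hz.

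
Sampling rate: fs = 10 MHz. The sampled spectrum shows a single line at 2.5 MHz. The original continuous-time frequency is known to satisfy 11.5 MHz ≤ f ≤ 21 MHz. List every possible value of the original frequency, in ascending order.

12.5 MHz, 17.5 MHz

Frequencies that alias to 2.5 MHz are k·fs ± 2.5 MHz for integer k ≥ 0.
k=0: 2.5 MHz.
k=1: 7.5 MHz, 12.5 MHz.
k=2: 17.5 MHz, 22.5 MHz.
k=3: 27.5 MHz, 32.5 MHz.
Within [11.5 MHz, 21 MHz]: 12.5 MHz, 17.5 MHz.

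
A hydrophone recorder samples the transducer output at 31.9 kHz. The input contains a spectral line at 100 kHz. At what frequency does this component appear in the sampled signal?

100 kHz mod fs = 4.3 kHz.
4.3 kHz ≤ fs/2 = 15.95 kHz, appears at 4.3 kHz.

4.3 kHz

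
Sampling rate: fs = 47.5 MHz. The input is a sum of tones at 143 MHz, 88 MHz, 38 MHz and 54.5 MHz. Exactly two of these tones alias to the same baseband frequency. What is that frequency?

fs/2 = 23.75 MHz.
143 MHz mod fs = 0.5 MHz.
0.5 MHz ≤ fs/2 = 23.75 MHz, appears at 0.5 MHz.
88 MHz mod fs = 40.5 MHz.
40.5 MHz > fs/2 = 23.75 MHz, folds to fs − 40.5 MHz = 7 MHz.
38 MHz > fs/2 = 23.75 MHz, folds to fs − 38 MHz = 9.5 MHz.
54.5 MHz mod fs = 7 MHz.
7 MHz ≤ fs/2 = 23.75 MHz, appears at 7 MHz.
54.5 MHz and 88 MHz both map to 7 MHz.

7 MHz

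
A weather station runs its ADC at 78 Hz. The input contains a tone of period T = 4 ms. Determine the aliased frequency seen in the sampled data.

T = 4 ms → f = 1/T = 250 Hz.
250 Hz mod fs = 16 Hz.
16 Hz ≤ fs/2 = 39 Hz, appears at 16 Hz.

16 Hz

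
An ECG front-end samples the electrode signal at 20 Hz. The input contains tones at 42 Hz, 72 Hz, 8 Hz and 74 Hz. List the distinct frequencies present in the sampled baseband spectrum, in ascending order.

fs/2 = 10 Hz.
42 Hz mod fs = 2 Hz.
2 Hz ≤ fs/2 = 10 Hz, appears at 2 Hz.
72 Hz mod fs = 12 Hz.
12 Hz > fs/2 = 10 Hz, folds to fs − 12 Hz = 8 Hz.
8 Hz ≤ fs/2 = 10 Hz, passes unchanged.
74 Hz mod fs = 14 Hz.
14 Hz > fs/2 = 10 Hz, folds to fs − 14 Hz = 6 Hz.
Distinct values: {2 Hz, 6 Hz, 8 Hz}.

2 Hz, 6 Hz, 8 Hz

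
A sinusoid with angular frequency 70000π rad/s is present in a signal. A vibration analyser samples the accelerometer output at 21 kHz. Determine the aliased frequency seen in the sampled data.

ω = 70000π rad/s → f = ω/(2π) = 35000 Hz = 35 kHz.
35 kHz mod fs = 14 kHz.
14 kHz > fs/2 = 10.5 kHz, folds to fs − 14 kHz = 7 kHz.

7 kHz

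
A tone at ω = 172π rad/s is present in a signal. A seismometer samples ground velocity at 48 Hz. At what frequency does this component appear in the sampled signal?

10 Hz

ω = 172π rad/s → f = ω/(2π) = 86 Hz.
86 Hz mod fs = 38 Hz.
38 Hz > fs/2 = 24 Hz, folds to fs − 38 Hz = 10 Hz.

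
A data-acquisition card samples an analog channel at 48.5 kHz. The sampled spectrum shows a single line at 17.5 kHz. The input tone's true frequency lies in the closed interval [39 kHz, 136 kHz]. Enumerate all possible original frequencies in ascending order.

Frequencies that alias to 17.5 kHz are k·fs ± 17.5 kHz for integer k ≥ 0.
k=0: 17.5 kHz.
k=1: 31 kHz, 66 kHz.
k=2: 79.5 kHz, 114.5 kHz.
k=3: 128 kHz, 163 kHz.
k=4: 176.5 kHz, 211.5 kHz.
Within [39 kHz, 136 kHz]: 66 kHz, 79.5 kHz, 114.5 kHz, 128 kHz.

66 kHz, 79.5 kHz, 114.5 kHz, 128 kHz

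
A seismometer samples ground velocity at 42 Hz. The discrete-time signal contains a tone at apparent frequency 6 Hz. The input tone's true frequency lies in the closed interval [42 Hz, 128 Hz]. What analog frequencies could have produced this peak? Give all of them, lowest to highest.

Frequencies that alias to 6 Hz are k·fs ± 6 Hz for integer k ≥ 0.
k=0: 6 Hz.
k=1: 36 Hz, 48 Hz.
k=2: 78 Hz, 90 Hz.
k=3: 120 Hz, 132 Hz.
k=4: 162 Hz, 174 Hz.
Within [42 Hz, 128 Hz]: 48 Hz, 78 Hz, 90 Hz, 120 Hz.

48 Hz, 78 Hz, 90 Hz, 120 Hz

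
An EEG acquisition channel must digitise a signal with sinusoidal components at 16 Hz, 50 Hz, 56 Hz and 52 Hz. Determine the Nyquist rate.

Highest-frequency component: 56 Hz.
Nyquist rate = 2 × 56 Hz = 112 Hz.

112 Hz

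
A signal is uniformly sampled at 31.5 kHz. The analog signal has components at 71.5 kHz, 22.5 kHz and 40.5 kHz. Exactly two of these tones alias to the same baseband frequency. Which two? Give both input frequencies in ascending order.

fs/2 = 15.75 kHz.
71.5 kHz mod fs = 8.5 kHz.
8.5 kHz ≤ fs/2 = 15.75 kHz, appears at 8.5 kHz.
22.5 kHz > fs/2 = 15.75 kHz, folds to fs − 22.5 kHz = 9 kHz.
40.5 kHz mod fs = 9 kHz.
9 kHz ≤ fs/2 = 15.75 kHz, appears at 9 kHz.
22.5 kHz and 40.5 kHz both map to 9 kHz.

22.5 kHz, 40.5 kHz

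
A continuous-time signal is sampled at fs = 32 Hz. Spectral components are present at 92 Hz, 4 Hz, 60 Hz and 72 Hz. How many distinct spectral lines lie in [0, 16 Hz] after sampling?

2

fs/2 = 16 Hz.
92 Hz mod fs = 28 Hz.
28 Hz > fs/2 = 16 Hz, folds to fs − 28 Hz = 4 Hz.
4 Hz ≤ fs/2 = 16 Hz, passes unchanged.
60 Hz mod fs = 28 Hz.
28 Hz > fs/2 = 16 Hz, folds to fs − 28 Hz = 4 Hz.
72 Hz mod fs = 8 Hz.
8 Hz ≤ fs/2 = 16 Hz, appears at 8 Hz.
Distinct values: {4 Hz, 8 Hz} → 2.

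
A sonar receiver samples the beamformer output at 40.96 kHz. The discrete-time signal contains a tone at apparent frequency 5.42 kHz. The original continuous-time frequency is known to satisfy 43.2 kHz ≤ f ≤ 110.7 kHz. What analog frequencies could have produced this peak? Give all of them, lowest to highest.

46.38 kHz, 76.5 kHz, 87.34 kHz

Frequencies that alias to 5.42 kHz are k·fs ± 5.42 kHz for integer k ≥ 0.
k=0: 5.42 kHz.
k=1: 35.54 kHz, 46.38 kHz.
k=2: 76.5 kHz, 87.34 kHz.
k=3: 117.46 kHz, 128.3 kHz.
Within [43.2 kHz, 110.7 kHz]: 46.38 kHz, 76.5 kHz, 87.34 kHz.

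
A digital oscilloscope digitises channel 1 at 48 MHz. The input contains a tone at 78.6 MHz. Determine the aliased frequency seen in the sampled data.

17.4 MHz

78.6 MHz mod fs = 30.6 MHz.
30.6 MHz > fs/2 = 24 MHz, folds to fs − 30.6 MHz = 17.4 MHz.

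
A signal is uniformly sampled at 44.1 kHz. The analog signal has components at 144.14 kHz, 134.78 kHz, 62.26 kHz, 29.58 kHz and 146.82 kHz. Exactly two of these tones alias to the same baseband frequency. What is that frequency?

fs/2 = 22.05 kHz.
144.14 kHz mod fs = 11.84 kHz.
11.84 kHz ≤ fs/2 = 22.05 kHz, appears at 11.84 kHz.
134.78 kHz mod fs = 2.48 kHz.
2.48 kHz ≤ fs/2 = 22.05 kHz, appears at 2.48 kHz.
62.26 kHz mod fs = 18.16 kHz.
18.16 kHz ≤ fs/2 = 22.05 kHz, appears at 18.16 kHz.
29.58 kHz > fs/2 = 22.05 kHz, folds to fs − 29.58 kHz = 14.52 kHz.
146.82 kHz mod fs = 14.52 kHz.
14.52 kHz ≤ fs/2 = 22.05 kHz, appears at 14.52 kHz.
29.58 kHz and 146.82 kHz both map to 14.52 kHz.

14.52 kHz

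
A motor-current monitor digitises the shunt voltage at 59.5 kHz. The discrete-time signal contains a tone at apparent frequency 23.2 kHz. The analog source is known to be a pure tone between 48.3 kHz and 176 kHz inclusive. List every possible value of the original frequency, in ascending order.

Frequencies that alias to 23.2 kHz are k·fs ± 23.2 kHz for integer k ≥ 0.
k=0: 23.2 kHz.
k=1: 36.3 kHz, 82.7 kHz.
k=2: 95.8 kHz, 142.2 kHz.
k=3: 155.3 kHz, 201.7 kHz.
k=4: 214.8 kHz, 261.2 kHz.
Within [48.3 kHz, 176 kHz]: 82.7 kHz, 95.8 kHz, 142.2 kHz, 155.3 kHz.

82.7 kHz, 95.8 kHz, 142.2 kHz, 155.3 kHz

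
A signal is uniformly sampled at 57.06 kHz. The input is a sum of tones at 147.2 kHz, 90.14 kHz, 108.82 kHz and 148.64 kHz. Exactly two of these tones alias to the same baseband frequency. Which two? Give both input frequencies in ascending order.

90.14 kHz, 147.2 kHz

fs/2 = 28.53 kHz.
147.2 kHz mod fs = 33.08 kHz.
33.08 kHz > fs/2 = 28.53 kHz, folds to fs − 33.08 kHz = 23.98 kHz.
90.14 kHz mod fs = 33.08 kHz.
33.08 kHz > fs/2 = 28.53 kHz, folds to fs − 33.08 kHz = 23.98 kHz.
108.82 kHz mod fs = 51.76 kHz.
51.76 kHz > fs/2 = 28.53 kHz, folds to fs − 51.76 kHz = 5.3 kHz.
148.64 kHz mod fs = 34.52 kHz.
34.52 kHz > fs/2 = 28.53 kHz, folds to fs − 34.52 kHz = 22.54 kHz.
90.14 kHz and 147.2 kHz both map to 23.98 kHz.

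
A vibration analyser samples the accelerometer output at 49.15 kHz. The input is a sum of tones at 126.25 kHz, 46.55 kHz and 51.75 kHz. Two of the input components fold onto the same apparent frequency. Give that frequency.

2.6 kHz

fs/2 = 24.575 kHz.
126.25 kHz mod fs = 27.95 kHz.
27.95 kHz > fs/2 = 24.575 kHz, folds to fs − 27.95 kHz = 21.2 kHz.
46.55 kHz > fs/2 = 24.575 kHz, folds to fs − 46.55 kHz = 2.6 kHz.
51.75 kHz mod fs = 2.6 kHz.
2.6 kHz ≤ fs/2 = 24.575 kHz, appears at 2.6 kHz.
46.55 kHz and 51.75 kHz both map to 2.6 kHz.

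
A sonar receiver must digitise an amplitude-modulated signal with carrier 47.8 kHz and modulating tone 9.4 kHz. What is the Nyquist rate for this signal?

AM sidebands sit at fc ± fm = 38.4 kHz and 57.2 kHz.
Highest-frequency component: 57.2 kHz.
Nyquist rate = 2 × 57.2 kHz = 114.4 kHz.

114.4 kHz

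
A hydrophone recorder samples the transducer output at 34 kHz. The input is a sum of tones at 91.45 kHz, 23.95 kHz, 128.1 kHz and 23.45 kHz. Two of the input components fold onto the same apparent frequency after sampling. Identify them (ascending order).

23.45 kHz, 91.45 kHz

fs/2 = 17 kHz.
91.45 kHz mod fs = 23.45 kHz.
23.45 kHz > fs/2 = 17 kHz, folds to fs − 23.45 kHz = 10.55 kHz.
23.95 kHz > fs/2 = 17 kHz, folds to fs − 23.95 kHz = 10.05 kHz.
128.1 kHz mod fs = 26.1 kHz.
26.1 kHz > fs/2 = 17 kHz, folds to fs − 26.1 kHz = 7.9 kHz.
23.45 kHz > fs/2 = 17 kHz, folds to fs − 23.45 kHz = 10.55 kHz.
23.45 kHz and 91.45 kHz both map to 10.55 kHz.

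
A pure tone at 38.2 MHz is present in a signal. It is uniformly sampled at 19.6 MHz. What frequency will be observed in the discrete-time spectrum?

38.2 MHz mod fs = 18.6 MHz.
18.6 MHz > fs/2 = 9.8 MHz, folds to fs − 18.6 MHz = 1 MHz.

1 MHz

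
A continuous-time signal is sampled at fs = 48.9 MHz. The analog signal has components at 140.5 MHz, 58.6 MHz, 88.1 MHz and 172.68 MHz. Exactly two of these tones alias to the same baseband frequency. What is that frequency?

fs/2 = 24.45 MHz.
140.5 MHz mod fs = 42.7 MHz.
42.7 MHz > fs/2 = 24.45 MHz, folds to fs − 42.7 MHz = 6.2 MHz.
58.6 MHz mod fs = 9.7 MHz.
9.7 MHz ≤ fs/2 = 24.45 MHz, appears at 9.7 MHz.
88.1 MHz mod fs = 39.2 MHz.
39.2 MHz > fs/2 = 24.45 MHz, folds to fs − 39.2 MHz = 9.7 MHz.
172.68 MHz mod fs = 25.98 MHz.
25.98 MHz > fs/2 = 24.45 MHz, folds to fs − 25.98 MHz = 22.92 MHz.
58.6 MHz and 88.1 MHz both map to 9.7 MHz.

9.7 MHz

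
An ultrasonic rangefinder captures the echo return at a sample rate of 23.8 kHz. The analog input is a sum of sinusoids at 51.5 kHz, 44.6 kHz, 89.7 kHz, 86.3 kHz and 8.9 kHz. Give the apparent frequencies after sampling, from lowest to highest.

fs/2 = 11.9 kHz.
51.5 kHz mod fs = 3.9 kHz.
3.9 kHz ≤ fs/2 = 11.9 kHz, appears at 3.9 kHz.
44.6 kHz mod fs = 20.8 kHz.
20.8 kHz > fs/2 = 11.9 kHz, folds to fs − 20.8 kHz = 3 kHz.
89.7 kHz mod fs = 18.3 kHz.
18.3 kHz > fs/2 = 11.9 kHz, folds to fs − 18.3 kHz = 5.5 kHz.
86.3 kHz mod fs = 14.9 kHz.
14.9 kHz > fs/2 = 11.9 kHz, folds to fs − 14.9 kHz = 8.9 kHz.
8.9 kHz ≤ fs/2 = 11.9 kHz, passes unchanged.
Distinct values: {3 kHz, 3.9 kHz, 5.5 kHz, 8.9 kHz}.

3 kHz, 3.9 kHz, 5.5 kHz, 8.9 kHz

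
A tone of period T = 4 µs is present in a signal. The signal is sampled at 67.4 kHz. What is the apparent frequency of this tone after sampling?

T = 4 µs → f = 1/T = 250 kHz.
250 kHz mod fs = 47.8 kHz.
47.8 kHz > fs/2 = 33.7 kHz, folds to fs − 47.8 kHz = 19.6 kHz.

19.6 kHz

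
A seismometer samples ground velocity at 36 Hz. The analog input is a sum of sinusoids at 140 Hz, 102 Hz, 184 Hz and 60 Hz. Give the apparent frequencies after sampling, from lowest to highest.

fs/2 = 18 Hz.
140 Hz mod fs = 32 Hz.
32 Hz > fs/2 = 18 Hz, folds to fs − 32 Hz = 4 Hz.
102 Hz mod fs = 30 Hz.
30 Hz > fs/2 = 18 Hz, folds to fs − 30 Hz = 6 Hz.
184 Hz mod fs = 4 Hz.
4 Hz ≤ fs/2 = 18 Hz, appears at 4 Hz.
60 Hz mod fs = 24 Hz.
24 Hz > fs/2 = 18 Hz, folds to fs − 24 Hz = 12 Hz.
Distinct values: {4 Hz, 6 Hz, 12 Hz}.

4 Hz, 6 Hz, 12 Hz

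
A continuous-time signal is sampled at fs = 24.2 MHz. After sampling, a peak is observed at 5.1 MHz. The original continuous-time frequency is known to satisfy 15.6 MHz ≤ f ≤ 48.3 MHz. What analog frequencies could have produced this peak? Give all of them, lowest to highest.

19.1 MHz, 29.3 MHz, 43.3 MHz

Frequencies that alias to 5.1 MHz are k·fs ± 5.1 MHz for integer k ≥ 0.
k=0: 5.1 MHz.
k=1: 19.1 MHz, 29.3 MHz.
k=2: 43.3 MHz, 53.5 MHz.
k=3: 67.5 MHz, 77.7 MHz.
Within [15.6 MHz, 48.3 MHz]: 19.1 MHz, 29.3 MHz, 43.3 MHz.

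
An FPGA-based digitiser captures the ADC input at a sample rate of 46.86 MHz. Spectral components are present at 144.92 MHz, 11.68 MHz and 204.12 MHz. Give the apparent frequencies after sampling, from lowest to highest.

4.34 MHz, 11.68 MHz, 16.68 MHz

fs/2 = 23.43 MHz.
144.92 MHz mod fs = 4.34 MHz.
4.34 MHz ≤ fs/2 = 23.43 MHz, appears at 4.34 MHz.
11.68 MHz ≤ fs/2 = 23.43 MHz, passes unchanged.
204.12 MHz mod fs = 16.68 MHz.
16.68 MHz ≤ fs/2 = 23.43 MHz, appears at 16.68 MHz.
Distinct values: {4.34 MHz, 11.68 MHz, 16.68 MHz}.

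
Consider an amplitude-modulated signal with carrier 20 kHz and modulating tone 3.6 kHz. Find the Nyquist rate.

47.2 kHz

AM sidebands sit at fc ± fm = 16.4 kHz and 23.6 kHz.
Highest-frequency component: 23.6 kHz.
Nyquist rate = 2 × 23.6 kHz = 47.2 kHz.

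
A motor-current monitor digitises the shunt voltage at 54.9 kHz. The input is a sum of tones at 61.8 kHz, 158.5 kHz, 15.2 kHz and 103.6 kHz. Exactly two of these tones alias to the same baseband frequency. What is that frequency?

fs/2 = 27.45 kHz.
61.8 kHz mod fs = 6.9 kHz.
6.9 kHz ≤ fs/2 = 27.45 kHz, appears at 6.9 kHz.
158.5 kHz mod fs = 48.7 kHz.
48.7 kHz > fs/2 = 27.45 kHz, folds to fs − 48.7 kHz = 6.2 kHz.
15.2 kHz ≤ fs/2 = 27.45 kHz, passes unchanged.
103.6 kHz mod fs = 48.7 kHz.
48.7 kHz > fs/2 = 27.45 kHz, folds to fs − 48.7 kHz = 6.2 kHz.
103.6 kHz and 158.5 kHz both map to 6.2 kHz.

6.2 kHz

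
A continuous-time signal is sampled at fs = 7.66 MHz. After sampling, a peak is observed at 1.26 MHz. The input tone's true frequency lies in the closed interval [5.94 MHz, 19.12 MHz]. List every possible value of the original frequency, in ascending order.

Frequencies that alias to 1.26 MHz are k·fs ± 1.26 MHz for integer k ≥ 0.
k=0: 1.26 MHz.
k=1: 6.4 MHz, 8.92 MHz.
k=2: 14.06 MHz, 16.58 MHz.
k=3: 21.72 MHz, 24.24 MHz.
Within [5.94 MHz, 19.12 MHz]: 6.4 MHz, 8.92 MHz, 14.06 MHz, 16.58 MHz.

6.4 MHz, 8.92 MHz, 14.06 MHz, 16.58 MHz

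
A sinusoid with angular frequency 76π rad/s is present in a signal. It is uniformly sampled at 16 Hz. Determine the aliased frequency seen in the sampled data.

ω = 76π rad/s → f = ω/(2π) = 38 Hz.
38 Hz mod fs = 6 Hz.
6 Hz ≤ fs/2 = 8 Hz, appears at 6 Hz.

6 Hz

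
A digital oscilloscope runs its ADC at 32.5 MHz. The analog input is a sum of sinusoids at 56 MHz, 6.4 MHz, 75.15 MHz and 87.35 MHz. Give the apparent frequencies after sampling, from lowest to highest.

6.4 MHz, 9 MHz, 10.15 MHz

fs/2 = 16.25 MHz.
56 MHz mod fs = 23.5 MHz.
23.5 MHz > fs/2 = 16.25 MHz, folds to fs − 23.5 MHz = 9 MHz.
6.4 MHz ≤ fs/2 = 16.25 MHz, passes unchanged.
75.15 MHz mod fs = 10.15 MHz.
10.15 MHz ≤ fs/2 = 16.25 MHz, appears at 10.15 MHz.
87.35 MHz mod fs = 22.35 MHz.
22.35 MHz > fs/2 = 16.25 MHz, folds to fs − 22.35 MHz = 10.15 MHz.
Distinct values: {6.4 MHz, 9 MHz, 10.15 MHz}.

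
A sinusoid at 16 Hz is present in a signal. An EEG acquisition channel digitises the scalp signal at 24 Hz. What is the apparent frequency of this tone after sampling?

16 Hz > fs/2 = 12 Hz, folds to fs − 16 Hz = 8 Hz.

8 Hz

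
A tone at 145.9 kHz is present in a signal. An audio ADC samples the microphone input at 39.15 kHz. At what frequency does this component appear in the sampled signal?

145.9 kHz mod fs = 28.45 kHz.
28.45 kHz > fs/2 = 19.575 kHz, folds to fs − 28.45 kHz = 10.7 kHz.

10.7 kHz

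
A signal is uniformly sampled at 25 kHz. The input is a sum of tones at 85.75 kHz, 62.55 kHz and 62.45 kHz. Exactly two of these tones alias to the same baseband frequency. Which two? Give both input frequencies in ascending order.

62.45 kHz, 62.55 kHz

fs/2 = 12.5 kHz.
85.75 kHz mod fs = 10.75 kHz.
10.75 kHz ≤ fs/2 = 12.5 kHz, appears at 10.75 kHz.
62.55 kHz mod fs = 12.55 kHz.
12.55 kHz > fs/2 = 12.5 kHz, folds to fs − 12.55 kHz = 12.45 kHz.
62.45 kHz mod fs = 12.45 kHz.
12.45 kHz ≤ fs/2 = 12.5 kHz, appears at 12.45 kHz.
62.45 kHz and 62.55 kHz both map to 12.45 kHz.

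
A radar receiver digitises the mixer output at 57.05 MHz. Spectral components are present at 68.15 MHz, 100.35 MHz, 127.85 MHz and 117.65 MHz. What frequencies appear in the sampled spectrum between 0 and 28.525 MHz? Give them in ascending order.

fs/2 = 28.525 MHz.
68.15 MHz mod fs = 11.1 MHz.
11.1 MHz ≤ fs/2 = 28.525 MHz, appears at 11.1 MHz.
100.35 MHz mod fs = 43.3 MHz.
43.3 MHz > fs/2 = 28.525 MHz, folds to fs − 43.3 MHz = 13.75 MHz.
127.85 MHz mod fs = 13.75 MHz.
13.75 MHz ≤ fs/2 = 28.525 MHz, appears at 13.75 MHz.
117.65 MHz mod fs = 3.55 MHz.
3.55 MHz ≤ fs/2 = 28.525 MHz, appears at 3.55 MHz.
Distinct values: {3.55 MHz, 11.1 MHz, 13.75 MHz}.

3.55 MHz, 11.1 MHz, 13.75 MHz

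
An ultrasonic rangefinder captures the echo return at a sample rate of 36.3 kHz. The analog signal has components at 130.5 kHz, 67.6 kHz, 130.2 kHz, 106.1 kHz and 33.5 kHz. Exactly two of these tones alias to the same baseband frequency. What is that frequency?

fs/2 = 18.15 kHz.
130.5 kHz mod fs = 21.6 kHz.
21.6 kHz > fs/2 = 18.15 kHz, folds to fs − 21.6 kHz = 14.7 kHz.
67.6 kHz mod fs = 31.3 kHz.
31.3 kHz > fs/2 = 18.15 kHz, folds to fs − 31.3 kHz = 5 kHz.
130.2 kHz mod fs = 21.3 kHz.
21.3 kHz > fs/2 = 18.15 kHz, folds to fs − 21.3 kHz = 15 kHz.
106.1 kHz mod fs = 33.5 kHz.
33.5 kHz > fs/2 = 18.15 kHz, folds to fs − 33.5 kHz = 2.8 kHz.
33.5 kHz > fs/2 = 18.15 kHz, folds to fs − 33.5 kHz = 2.8 kHz.
33.5 kHz and 106.1 kHz both map to 2.8 kHz.

2.8 kHz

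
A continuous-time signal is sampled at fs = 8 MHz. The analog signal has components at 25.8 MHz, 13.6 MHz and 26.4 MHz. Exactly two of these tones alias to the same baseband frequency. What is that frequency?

2.4 MHz

fs/2 = 4 MHz.
25.8 MHz mod fs = 1.8 MHz.
1.8 MHz ≤ fs/2 = 4 MHz, appears at 1.8 MHz.
13.6 MHz mod fs = 5.6 MHz.
5.6 MHz > fs/2 = 4 MHz, folds to fs − 5.6 MHz = 2.4 MHz.
26.4 MHz mod fs = 2.4 MHz.
2.4 MHz ≤ fs/2 = 4 MHz, appears at 2.4 MHz.
13.6 MHz and 26.4 MHz both map to 2.4 MHz.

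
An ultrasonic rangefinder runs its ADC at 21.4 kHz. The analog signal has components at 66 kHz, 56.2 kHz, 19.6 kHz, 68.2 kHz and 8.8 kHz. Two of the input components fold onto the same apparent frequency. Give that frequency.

1.8 kHz

fs/2 = 10.7 kHz.
66 kHz mod fs = 1.8 kHz.
1.8 kHz ≤ fs/2 = 10.7 kHz, appears at 1.8 kHz.
56.2 kHz mod fs = 13.4 kHz.
13.4 kHz > fs/2 = 10.7 kHz, folds to fs − 13.4 kHz = 8 kHz.
19.6 kHz > fs/2 = 10.7 kHz, folds to fs − 19.6 kHz = 1.8 kHz.
68.2 kHz mod fs = 4 kHz.
4 kHz ≤ fs/2 = 10.7 kHz, appears at 4 kHz.
8.8 kHz ≤ fs/2 = 10.7 kHz, passes unchanged.
19.6 kHz and 66 kHz both map to 1.8 kHz.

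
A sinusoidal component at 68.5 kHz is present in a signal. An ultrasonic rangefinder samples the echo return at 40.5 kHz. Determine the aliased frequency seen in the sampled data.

12.5 kHz

68.5 kHz mod fs = 28 kHz.
28 kHz > fs/2 = 20.25 kHz, folds to fs − 28 kHz = 12.5 kHz.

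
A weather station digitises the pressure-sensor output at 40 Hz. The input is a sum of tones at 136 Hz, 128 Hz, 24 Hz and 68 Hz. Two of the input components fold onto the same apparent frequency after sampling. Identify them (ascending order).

fs/2 = 20 Hz.
136 Hz mod fs = 16 Hz.
16 Hz ≤ fs/2 = 20 Hz, appears at 16 Hz.
128 Hz mod fs = 8 Hz.
8 Hz ≤ fs/2 = 20 Hz, appears at 8 Hz.
24 Hz > fs/2 = 20 Hz, folds to fs − 24 Hz = 16 Hz.
68 Hz mod fs = 28 Hz.
28 Hz > fs/2 = 20 Hz, folds to fs − 28 Hz = 12 Hz.
24 Hz and 136 Hz both map to 16 Hz.

24 Hz, 136 Hz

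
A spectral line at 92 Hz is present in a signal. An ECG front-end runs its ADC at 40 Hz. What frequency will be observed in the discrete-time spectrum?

12 Hz

92 Hz mod fs = 12 Hz.
12 Hz ≤ fs/2 = 20 Hz, appears at 12 Hz.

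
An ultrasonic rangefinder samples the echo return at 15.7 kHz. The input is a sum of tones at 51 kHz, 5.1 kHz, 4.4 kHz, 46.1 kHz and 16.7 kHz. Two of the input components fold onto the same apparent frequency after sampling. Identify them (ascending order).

fs/2 = 7.85 kHz.
51 kHz mod fs = 3.9 kHz.
3.9 kHz ≤ fs/2 = 7.85 kHz, appears at 3.9 kHz.
5.1 kHz ≤ fs/2 = 7.85 kHz, passes unchanged.
4.4 kHz ≤ fs/2 = 7.85 kHz, passes unchanged.
46.1 kHz mod fs = 14.7 kHz.
14.7 kHz > fs/2 = 7.85 kHz, folds to fs − 14.7 kHz = 1 kHz.
16.7 kHz mod fs = 1 kHz.
1 kHz ≤ fs/2 = 7.85 kHz, appears at 1 kHz.
16.7 kHz and 46.1 kHz both map to 1 kHz.

16.7 kHz, 46.1 kHz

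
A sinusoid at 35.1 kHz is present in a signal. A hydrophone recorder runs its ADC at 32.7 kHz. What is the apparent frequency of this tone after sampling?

2.4 kHz

35.1 kHz mod fs = 2.4 kHz.
2.4 kHz ≤ fs/2 = 16.35 kHz, appears at 2.4 kHz.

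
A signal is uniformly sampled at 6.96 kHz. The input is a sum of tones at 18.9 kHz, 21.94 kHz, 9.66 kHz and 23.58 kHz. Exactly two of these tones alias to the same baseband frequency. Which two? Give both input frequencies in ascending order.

9.66 kHz, 23.58 kHz

fs/2 = 3.48 kHz.
18.9 kHz mod fs = 4.98 kHz.
4.98 kHz > fs/2 = 3.48 kHz, folds to fs − 4.98 kHz = 1.98 kHz.
21.94 kHz mod fs = 1.06 kHz.
1.06 kHz ≤ fs/2 = 3.48 kHz, appears at 1.06 kHz.
9.66 kHz mod fs = 2.7 kHz.
2.7 kHz ≤ fs/2 = 3.48 kHz, appears at 2.7 kHz.
23.58 kHz mod fs = 2.7 kHz.
2.7 kHz ≤ fs/2 = 3.48 kHz, appears at 2.7 kHz.
9.66 kHz and 23.58 kHz both map to 2.7 kHz.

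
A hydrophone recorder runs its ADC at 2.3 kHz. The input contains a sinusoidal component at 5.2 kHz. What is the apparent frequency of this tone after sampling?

5.2 kHz mod fs = 0.6 kHz.
0.6 kHz ≤ fs/2 = 1.15 kHz, appears at 0.6 kHz.

0.6 kHz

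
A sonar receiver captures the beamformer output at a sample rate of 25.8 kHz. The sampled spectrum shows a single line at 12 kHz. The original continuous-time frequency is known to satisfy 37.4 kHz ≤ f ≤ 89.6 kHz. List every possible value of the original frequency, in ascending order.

37.8 kHz, 39.6 kHz, 63.6 kHz, 65.4 kHz, 89.4 kHz

Frequencies that alias to 12 kHz are k·fs ± 12 kHz for integer k ≥ 0.
k=0: 12 kHz.
k=1: 13.8 kHz, 37.8 kHz.
k=2: 39.6 kHz, 63.6 kHz.
k=3: 65.4 kHz, 89.4 kHz.
k=4: 91.2 kHz, 115.2 kHz.
Within [37.4 kHz, 89.6 kHz]: 37.8 kHz, 39.6 kHz, 63.6 kHz, 65.4 kHz, 89.4 kHz.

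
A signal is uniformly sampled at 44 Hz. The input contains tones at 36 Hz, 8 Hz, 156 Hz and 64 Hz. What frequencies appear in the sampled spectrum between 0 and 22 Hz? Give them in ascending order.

fs/2 = 22 Hz.
36 Hz > fs/2 = 22 Hz, folds to fs − 36 Hz = 8 Hz.
8 Hz ≤ fs/2 = 22 Hz, passes unchanged.
156 Hz mod fs = 24 Hz.
24 Hz > fs/2 = 22 Hz, folds to fs − 24 Hz = 20 Hz.
64 Hz mod fs = 20 Hz.
20 Hz ≤ fs/2 = 22 Hz, appears at 20 Hz.
Distinct values: {8 Hz, 20 Hz}.

8 Hz, 20 Hz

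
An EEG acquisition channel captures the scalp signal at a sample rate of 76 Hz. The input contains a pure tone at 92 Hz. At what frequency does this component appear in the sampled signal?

16 Hz

92 Hz mod fs = 16 Hz.
16 Hz ≤ fs/2 = 38 Hz, appears at 16 Hz.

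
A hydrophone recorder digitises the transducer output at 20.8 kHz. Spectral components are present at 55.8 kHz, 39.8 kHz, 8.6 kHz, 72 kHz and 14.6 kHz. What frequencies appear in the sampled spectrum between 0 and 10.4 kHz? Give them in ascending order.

fs/2 = 10.4 kHz.
55.8 kHz mod fs = 14.2 kHz.
14.2 kHz > fs/2 = 10.4 kHz, folds to fs − 14.2 kHz = 6.6 kHz.
39.8 kHz mod fs = 19 kHz.
19 kHz > fs/2 = 10.4 kHz, folds to fs − 19 kHz = 1.8 kHz.
8.6 kHz ≤ fs/2 = 10.4 kHz, passes unchanged.
72 kHz mod fs = 9.6 kHz.
9.6 kHz ≤ fs/2 = 10.4 kHz, appears at 9.6 kHz.
14.6 kHz > fs/2 = 10.4 kHz, folds to fs − 14.6 kHz = 6.2 kHz.
Distinct values: {1.8 kHz, 6.2 kHz, 6.6 kHz, 8.6 kHz, 9.6 kHz}.

1.8 kHz, 6.2 kHz, 6.6 kHz, 8.6 kHz, 9.6 kHz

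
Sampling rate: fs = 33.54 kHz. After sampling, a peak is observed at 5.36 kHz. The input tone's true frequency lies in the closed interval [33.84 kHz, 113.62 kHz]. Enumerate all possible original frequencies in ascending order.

38.9 kHz, 61.72 kHz, 72.44 kHz, 95.26 kHz, 105.98 kHz

Frequencies that alias to 5.36 kHz are k·fs ± 5.36 kHz for integer k ≥ 0.
k=0: 5.36 kHz.
k=1: 28.18 kHz, 38.9 kHz.
k=2: 61.72 kHz, 72.44 kHz.
k=3: 95.26 kHz, 105.98 kHz.
k=4: 128.8 kHz, 139.52 kHz.
Within [33.84 kHz, 113.62 kHz]: 38.9 kHz, 61.72 kHz, 72.44 kHz, 95.26 kHz, 105.98 kHz.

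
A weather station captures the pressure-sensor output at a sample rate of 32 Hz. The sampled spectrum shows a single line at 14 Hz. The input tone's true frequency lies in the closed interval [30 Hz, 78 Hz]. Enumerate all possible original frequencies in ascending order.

46 Hz, 50 Hz, 78 Hz

Frequencies that alias to 14 Hz are k·fs ± 14 Hz for integer k ≥ 0.
k=0: 14 Hz.
k=1: 18 Hz, 46 Hz.
k=2: 50 Hz, 78 Hz.
k=3: 82 Hz, 110 Hz.
Within [30 Hz, 78 Hz]: 46 Hz, 50 Hz, 78 Hz.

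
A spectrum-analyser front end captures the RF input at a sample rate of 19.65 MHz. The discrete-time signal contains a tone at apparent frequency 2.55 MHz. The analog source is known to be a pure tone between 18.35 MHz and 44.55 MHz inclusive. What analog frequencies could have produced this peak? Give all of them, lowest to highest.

22.2 MHz, 36.75 MHz, 41.85 MHz

Frequencies that alias to 2.55 MHz are k·fs ± 2.55 MHz for integer k ≥ 0.
k=0: 2.55 MHz.
k=1: 17.1 MHz, 22.2 MHz.
k=2: 36.75 MHz, 41.85 MHz.
k=3: 56.4 MHz, 61.5 MHz.
Within [18.35 MHz, 44.55 MHz]: 22.2 MHz, 36.75 MHz, 41.85 MHz.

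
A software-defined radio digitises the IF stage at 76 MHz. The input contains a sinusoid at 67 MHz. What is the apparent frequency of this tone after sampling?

67 MHz > fs/2 = 38 MHz, folds to fs − 67 MHz = 9 MHz.

9 MHz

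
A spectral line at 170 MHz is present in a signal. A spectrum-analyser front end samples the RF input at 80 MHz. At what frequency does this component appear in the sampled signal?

10 MHz

170 MHz mod fs = 10 MHz.
10 MHz ≤ fs/2 = 40 MHz, appears at 10 MHz.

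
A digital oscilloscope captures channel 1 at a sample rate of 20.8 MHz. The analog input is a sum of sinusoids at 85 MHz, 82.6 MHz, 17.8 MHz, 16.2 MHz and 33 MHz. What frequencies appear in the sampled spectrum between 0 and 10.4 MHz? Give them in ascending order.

fs/2 = 10.4 MHz.
85 MHz mod fs = 1.8 MHz.
1.8 MHz ≤ fs/2 = 10.4 MHz, appears at 1.8 MHz.
82.6 MHz mod fs = 20.2 MHz.
20.2 MHz > fs/2 = 10.4 MHz, folds to fs − 20.2 MHz = 0.6 MHz.
17.8 MHz > fs/2 = 10.4 MHz, folds to fs − 17.8 MHz = 3 MHz.
16.2 MHz > fs/2 = 10.4 MHz, folds to fs − 16.2 MHz = 4.6 MHz.
33 MHz mod fs = 12.2 MHz.
12.2 MHz > fs/2 = 10.4 MHz, folds to fs − 12.2 MHz = 8.6 MHz.
Distinct values: {0.6 MHz, 1.8 MHz, 3 MHz, 4.6 MHz, 8.6 MHz}.

0.6 MHz, 1.8 MHz, 3 MHz, 4.6 MHz, 8.6 MHz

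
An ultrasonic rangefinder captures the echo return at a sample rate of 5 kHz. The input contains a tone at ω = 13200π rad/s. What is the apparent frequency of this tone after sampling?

1.6 kHz

ω = 13200π rad/s → f = ω/(2π) = 6600 Hz = 6.6 kHz.
6.6 kHz mod fs = 1.6 kHz.
1.6 kHz ≤ fs/2 = 2.5 kHz, appears at 1.6 kHz.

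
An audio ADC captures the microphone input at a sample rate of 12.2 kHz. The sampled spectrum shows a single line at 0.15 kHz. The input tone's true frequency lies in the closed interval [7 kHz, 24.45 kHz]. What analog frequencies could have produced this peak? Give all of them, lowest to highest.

12.05 kHz, 12.35 kHz, 24.25 kHz

Frequencies that alias to 0.15 kHz are k·fs ± 0.15 kHz for integer k ≥ 0.
k=0: 0.15 kHz.
k=1: 12.05 kHz, 12.35 kHz.
k=2: 24.25 kHz, 24.55 kHz.
k=3: 36.45 kHz, 36.75 kHz.
Within [7 kHz, 24.45 kHz]: 12.05 kHz, 12.35 kHz, 24.25 kHz.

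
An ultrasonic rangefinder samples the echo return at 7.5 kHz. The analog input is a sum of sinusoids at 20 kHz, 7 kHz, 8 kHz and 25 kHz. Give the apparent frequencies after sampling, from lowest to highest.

0.5 kHz, 2.5 kHz

fs/2 = 3.75 kHz.
20 kHz mod fs = 5 kHz.
5 kHz > fs/2 = 3.75 kHz, folds to fs − 5 kHz = 2.5 kHz.
7 kHz > fs/2 = 3.75 kHz, folds to fs − 7 kHz = 0.5 kHz.
8 kHz mod fs = 0.5 kHz.
0.5 kHz ≤ fs/2 = 3.75 kHz, appears at 0.5 kHz.
25 kHz mod fs = 2.5 kHz.
2.5 kHz ≤ fs/2 = 3.75 kHz, appears at 2.5 kHz.
Distinct values: {0.5 kHz, 2.5 kHz}.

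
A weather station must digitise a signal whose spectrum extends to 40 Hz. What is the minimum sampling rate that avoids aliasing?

Nyquist rate = 2 × 40 Hz = 80 Hz.

80 Hz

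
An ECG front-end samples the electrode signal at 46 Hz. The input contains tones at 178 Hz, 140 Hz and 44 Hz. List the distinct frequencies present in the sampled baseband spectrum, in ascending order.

2 Hz, 6 Hz

fs/2 = 23 Hz.
178 Hz mod fs = 40 Hz.
40 Hz > fs/2 = 23 Hz, folds to fs − 40 Hz = 6 Hz.
140 Hz mod fs = 2 Hz.
2 Hz ≤ fs/2 = 23 Hz, appears at 2 Hz.
44 Hz > fs/2 = 23 Hz, folds to fs − 44 Hz = 2 Hz.
Distinct values: {2 Hz, 6 Hz}.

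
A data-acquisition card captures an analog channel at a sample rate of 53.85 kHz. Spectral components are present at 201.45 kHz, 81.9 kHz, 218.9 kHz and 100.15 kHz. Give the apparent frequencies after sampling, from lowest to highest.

fs/2 = 26.925 kHz.
201.45 kHz mod fs = 39.9 kHz.
39.9 kHz > fs/2 = 26.925 kHz, folds to fs − 39.9 kHz = 13.95 kHz.
81.9 kHz mod fs = 28.05 kHz.
28.05 kHz > fs/2 = 26.925 kHz, folds to fs − 28.05 kHz = 25.8 kHz.
218.9 kHz mod fs = 3.5 kHz.
3.5 kHz ≤ fs/2 = 26.925 kHz, appears at 3.5 kHz.
100.15 kHz mod fs = 46.3 kHz.
46.3 kHz > fs/2 = 26.925 kHz, folds to fs − 46.3 kHz = 7.55 kHz.
Distinct values: {3.5 kHz, 7.55 kHz, 13.95 kHz, 25.8 kHz}.

3.5 kHz, 7.55 kHz, 13.95 kHz, 25.8 kHz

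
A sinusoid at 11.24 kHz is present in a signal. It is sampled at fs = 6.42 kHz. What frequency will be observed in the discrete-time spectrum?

11.24 kHz mod fs = 4.82 kHz.
4.82 kHz > fs/2 = 3.21 kHz, folds to fs − 4.82 kHz = 1.6 kHz.

1.6 kHz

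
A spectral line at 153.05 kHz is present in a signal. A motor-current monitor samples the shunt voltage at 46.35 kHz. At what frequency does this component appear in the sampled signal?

153.05 kHz mod fs = 14 kHz.
14 kHz ≤ fs/2 = 23.175 kHz, appears at 14 kHz.

14 kHz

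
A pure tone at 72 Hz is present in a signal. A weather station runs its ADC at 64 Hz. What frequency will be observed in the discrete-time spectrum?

8 Hz

72 Hz mod fs = 8 Hz.
8 Hz ≤ fs/2 = 32 Hz, appears at 8 Hz.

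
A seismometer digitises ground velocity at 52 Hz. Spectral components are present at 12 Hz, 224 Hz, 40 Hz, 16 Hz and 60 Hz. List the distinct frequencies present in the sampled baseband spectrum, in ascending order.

8 Hz, 12 Hz, 16 Hz

fs/2 = 26 Hz.
12 Hz ≤ fs/2 = 26 Hz, passes unchanged.
224 Hz mod fs = 16 Hz.
16 Hz ≤ fs/2 = 26 Hz, appears at 16 Hz.
40 Hz > fs/2 = 26 Hz, folds to fs − 40 Hz = 12 Hz.
16 Hz ≤ fs/2 = 26 Hz, passes unchanged.
60 Hz mod fs = 8 Hz.
8 Hz ≤ fs/2 = 26 Hz, appears at 8 Hz.
Distinct values: {8 Hz, 12 Hz, 16 Hz}.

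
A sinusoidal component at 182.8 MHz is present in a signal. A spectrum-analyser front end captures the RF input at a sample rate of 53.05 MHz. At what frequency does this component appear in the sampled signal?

182.8 MHz mod fs = 23.65 MHz.
23.65 MHz ≤ fs/2 = 26.525 MHz, appears at 23.65 MHz.

23.65 MHz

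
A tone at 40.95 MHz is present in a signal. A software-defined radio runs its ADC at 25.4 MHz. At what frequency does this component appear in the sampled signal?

9.85 MHz

40.95 MHz mod fs = 15.55 MHz.
15.55 MHz > fs/2 = 12.7 MHz, folds to fs − 15.55 MHz = 9.85 MHz.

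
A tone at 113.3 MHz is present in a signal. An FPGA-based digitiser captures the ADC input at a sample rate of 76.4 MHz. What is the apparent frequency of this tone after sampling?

113.3 MHz mod fs = 36.9 MHz.
36.9 MHz ≤ fs/2 = 38.2 MHz, appears at 36.9 MHz.

36.9 MHz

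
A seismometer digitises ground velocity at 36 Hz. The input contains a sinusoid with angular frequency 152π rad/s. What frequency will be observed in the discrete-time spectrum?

4 Hz

ω = 152π rad/s → f = ω/(2π) = 76 Hz.
76 Hz mod fs = 4 Hz.
4 Hz ≤ fs/2 = 18 Hz, appears at 4 Hz.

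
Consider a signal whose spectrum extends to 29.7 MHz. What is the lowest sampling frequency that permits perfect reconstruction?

59.4 MHz

Nyquist rate = 2 × 29.7 MHz = 59.4 MHz.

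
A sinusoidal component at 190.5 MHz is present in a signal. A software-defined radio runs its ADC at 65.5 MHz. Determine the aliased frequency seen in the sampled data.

190.5 MHz mod fs = 59.5 MHz.
59.5 MHz > fs/2 = 32.75 MHz, folds to fs − 59.5 MHz = 6 MHz.

6 MHz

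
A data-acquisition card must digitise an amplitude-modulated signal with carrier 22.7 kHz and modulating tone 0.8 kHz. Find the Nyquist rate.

AM sidebands sit at fc ± fm = 21.9 kHz and 23.5 kHz.
Highest-frequency component: 23.5 kHz.
Nyquist rate = 2 × 23.5 kHz = 47 kHz.

47 kHz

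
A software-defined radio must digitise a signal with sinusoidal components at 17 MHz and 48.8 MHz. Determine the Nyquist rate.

Highest-frequency component: 48.8 MHz.
Nyquist rate = 2 × 48.8 MHz = 97.6 MHz.

97.6 MHz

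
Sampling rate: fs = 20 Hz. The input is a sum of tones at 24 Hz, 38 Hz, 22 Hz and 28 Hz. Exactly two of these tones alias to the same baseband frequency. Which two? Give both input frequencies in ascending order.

fs/2 = 10 Hz.
24 Hz mod fs = 4 Hz.
4 Hz ≤ fs/2 = 10 Hz, appears at 4 Hz.
38 Hz mod fs = 18 Hz.
18 Hz > fs/2 = 10 Hz, folds to fs − 18 Hz = 2 Hz.
22 Hz mod fs = 2 Hz.
2 Hz ≤ fs/2 = 10 Hz, appears at 2 Hz.
28 Hz mod fs = 8 Hz.
8 Hz ≤ fs/2 = 10 Hz, appears at 8 Hz.
22 Hz and 38 Hz both map to 2 Hz.

22 Hz, 38 Hz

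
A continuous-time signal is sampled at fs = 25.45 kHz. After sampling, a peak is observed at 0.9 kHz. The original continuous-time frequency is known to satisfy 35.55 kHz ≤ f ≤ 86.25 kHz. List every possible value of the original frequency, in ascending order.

50 kHz, 51.8 kHz, 75.45 kHz, 77.25 kHz

Frequencies that alias to 0.9 kHz are k·fs ± 0.9 kHz for integer k ≥ 0.
k=0: 0.9 kHz.
k=1: 24.55 kHz, 26.35 kHz.
k=2: 50 kHz, 51.8 kHz.
k=3: 75.45 kHz, 77.25 kHz.
k=4: 100.9 kHz, 102.7 kHz.
Within [35.55 kHz, 86.25 kHz]: 50 kHz, 51.8 kHz, 75.45 kHz, 77.25 kHz.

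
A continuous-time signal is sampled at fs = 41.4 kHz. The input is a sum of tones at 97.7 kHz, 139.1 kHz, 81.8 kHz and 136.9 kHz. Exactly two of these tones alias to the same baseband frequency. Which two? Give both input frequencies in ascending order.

97.7 kHz, 139.1 kHz

fs/2 = 20.7 kHz.
97.7 kHz mod fs = 14.9 kHz.
14.9 kHz ≤ fs/2 = 20.7 kHz, appears at 14.9 kHz.
139.1 kHz mod fs = 14.9 kHz.
14.9 kHz ≤ fs/2 = 20.7 kHz, appears at 14.9 kHz.
81.8 kHz mod fs = 40.4 kHz.
40.4 kHz > fs/2 = 20.7 kHz, folds to fs − 40.4 kHz = 1 kHz.
136.9 kHz mod fs = 12.7 kHz.
12.7 kHz ≤ fs/2 = 20.7 kHz, appears at 12.7 kHz.
97.7 kHz and 139.1 kHz both map to 14.9 kHz.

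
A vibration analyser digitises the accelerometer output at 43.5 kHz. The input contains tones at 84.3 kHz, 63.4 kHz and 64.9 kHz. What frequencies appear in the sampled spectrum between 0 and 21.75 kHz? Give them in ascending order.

2.7 kHz, 19.9 kHz, 21.4 kHz

fs/2 = 21.75 kHz.
84.3 kHz mod fs = 40.8 kHz.
40.8 kHz > fs/2 = 21.75 kHz, folds to fs − 40.8 kHz = 2.7 kHz.
63.4 kHz mod fs = 19.9 kHz.
19.9 kHz ≤ fs/2 = 21.75 kHz, appears at 19.9 kHz.
64.9 kHz mod fs = 21.4 kHz.
21.4 kHz ≤ fs/2 = 21.75 kHz, appears at 21.4 kHz.
Distinct values: {2.7 kHz, 19.9 kHz, 21.4 kHz}.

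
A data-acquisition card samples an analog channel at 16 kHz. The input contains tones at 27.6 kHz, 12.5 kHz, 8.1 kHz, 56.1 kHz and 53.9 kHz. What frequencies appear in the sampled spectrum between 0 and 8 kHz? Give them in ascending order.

3.5 kHz, 4.4 kHz, 5.9 kHz, 7.9 kHz

fs/2 = 8 kHz.
27.6 kHz mod fs = 11.6 kHz.
11.6 kHz > fs/2 = 8 kHz, folds to fs − 11.6 kHz = 4.4 kHz.
12.5 kHz > fs/2 = 8 kHz, folds to fs − 12.5 kHz = 3.5 kHz.
8.1 kHz > fs/2 = 8 kHz, folds to fs − 8.1 kHz = 7.9 kHz.
56.1 kHz mod fs = 8.1 kHz.
8.1 kHz > fs/2 = 8 kHz, folds to fs − 8.1 kHz = 7.9 kHz.
53.9 kHz mod fs = 5.9 kHz.
5.9 kHz ≤ fs/2 = 8 kHz, appears at 5.9 kHz.
Distinct values: {3.5 kHz, 4.4 kHz, 5.9 kHz, 7.9 kHz}.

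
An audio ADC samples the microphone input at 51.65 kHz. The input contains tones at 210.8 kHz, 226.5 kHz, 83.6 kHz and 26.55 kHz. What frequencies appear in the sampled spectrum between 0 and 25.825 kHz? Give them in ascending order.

4.2 kHz, 19.7 kHz, 19.9 kHz, 25.1 kHz

fs/2 = 25.825 kHz.
210.8 kHz mod fs = 4.2 kHz.
4.2 kHz ≤ fs/2 = 25.825 kHz, appears at 4.2 kHz.
226.5 kHz mod fs = 19.9 kHz.
19.9 kHz ≤ fs/2 = 25.825 kHz, appears at 19.9 kHz.
83.6 kHz mod fs = 31.95 kHz.
31.95 kHz > fs/2 = 25.825 kHz, folds to fs − 31.95 kHz = 19.7 kHz.
26.55 kHz > fs/2 = 25.825 kHz, folds to fs − 26.55 kHz = 25.1 kHz.
Distinct values: {4.2 kHz, 19.7 kHz, 19.9 kHz, 25.1 kHz}.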